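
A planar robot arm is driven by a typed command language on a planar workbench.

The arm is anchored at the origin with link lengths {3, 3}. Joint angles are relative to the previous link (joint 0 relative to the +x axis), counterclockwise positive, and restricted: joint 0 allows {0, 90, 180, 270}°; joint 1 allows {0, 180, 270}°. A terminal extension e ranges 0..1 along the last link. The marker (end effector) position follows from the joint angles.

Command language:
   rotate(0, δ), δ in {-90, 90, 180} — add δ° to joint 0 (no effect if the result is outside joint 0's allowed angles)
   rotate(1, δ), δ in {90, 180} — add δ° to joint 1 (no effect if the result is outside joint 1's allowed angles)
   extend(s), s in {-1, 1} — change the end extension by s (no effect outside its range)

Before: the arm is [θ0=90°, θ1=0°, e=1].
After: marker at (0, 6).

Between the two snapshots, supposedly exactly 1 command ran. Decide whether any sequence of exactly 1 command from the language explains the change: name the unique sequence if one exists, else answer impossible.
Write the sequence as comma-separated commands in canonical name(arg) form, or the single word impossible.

begin: [θ0=90°, θ1=0°, e=1]
[1] after extend(-1): [θ0=90°, θ1=0°, e=0]
no other 1-command option fits: unique.

extend(-1)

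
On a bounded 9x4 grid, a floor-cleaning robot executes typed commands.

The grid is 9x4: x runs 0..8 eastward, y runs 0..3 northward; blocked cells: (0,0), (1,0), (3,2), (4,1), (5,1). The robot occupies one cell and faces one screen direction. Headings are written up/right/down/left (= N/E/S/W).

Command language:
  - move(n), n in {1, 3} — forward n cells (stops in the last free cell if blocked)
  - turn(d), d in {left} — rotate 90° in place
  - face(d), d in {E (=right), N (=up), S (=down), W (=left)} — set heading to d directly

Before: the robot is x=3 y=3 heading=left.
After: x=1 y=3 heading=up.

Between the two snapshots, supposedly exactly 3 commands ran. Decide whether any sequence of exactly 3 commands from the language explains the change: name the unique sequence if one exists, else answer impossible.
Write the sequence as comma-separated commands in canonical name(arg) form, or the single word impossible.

key: position moved to (1,3) AND the heading swung to N — translation plus rotation needed
from: x=3 y=3 heading=left
step 1 (move(1)): x=2 y=3 heading=left
step 2 (move(1)): x=1 y=3 heading=left
step 3 (face(N)): x=1 y=3 heading=up
all 343 alternatives checked — unique.

move(1), move(1), face(N)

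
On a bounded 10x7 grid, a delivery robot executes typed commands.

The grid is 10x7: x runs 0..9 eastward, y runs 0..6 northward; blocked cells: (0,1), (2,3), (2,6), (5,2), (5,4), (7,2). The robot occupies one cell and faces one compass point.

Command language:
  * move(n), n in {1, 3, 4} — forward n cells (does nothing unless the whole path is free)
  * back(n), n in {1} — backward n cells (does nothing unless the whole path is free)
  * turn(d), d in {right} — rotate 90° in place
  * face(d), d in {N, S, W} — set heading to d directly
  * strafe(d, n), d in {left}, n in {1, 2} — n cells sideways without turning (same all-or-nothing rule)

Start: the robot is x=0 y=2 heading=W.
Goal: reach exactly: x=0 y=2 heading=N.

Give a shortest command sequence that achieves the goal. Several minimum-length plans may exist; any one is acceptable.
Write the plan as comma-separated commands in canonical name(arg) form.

face(N)

initial: x=0 y=2 heading=W
t=1 face(N) ⇒ x=0 y=2 heading=N
nothing shorter than 1 reaches the goal.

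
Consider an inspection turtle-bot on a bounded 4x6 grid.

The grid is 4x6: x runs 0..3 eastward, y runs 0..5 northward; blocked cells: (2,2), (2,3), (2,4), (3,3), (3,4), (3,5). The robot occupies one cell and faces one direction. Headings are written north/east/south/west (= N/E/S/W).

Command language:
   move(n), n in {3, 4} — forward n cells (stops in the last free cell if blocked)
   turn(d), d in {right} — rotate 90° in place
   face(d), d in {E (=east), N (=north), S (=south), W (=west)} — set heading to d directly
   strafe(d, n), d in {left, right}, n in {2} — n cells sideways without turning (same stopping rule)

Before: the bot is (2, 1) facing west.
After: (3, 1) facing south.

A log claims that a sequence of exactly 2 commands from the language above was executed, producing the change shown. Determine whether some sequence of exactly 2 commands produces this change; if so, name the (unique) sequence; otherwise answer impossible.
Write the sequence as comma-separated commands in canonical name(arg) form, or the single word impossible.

face(S), strafe(left, 2)

key: strafe(left, 2) runs into the grid edge before its full distance
begin: (2, 1) facing west
1. face(S) → (2, 1) facing south
2. strafe(left, 2) → (3, 1) facing south
no rival 2-sequence matches.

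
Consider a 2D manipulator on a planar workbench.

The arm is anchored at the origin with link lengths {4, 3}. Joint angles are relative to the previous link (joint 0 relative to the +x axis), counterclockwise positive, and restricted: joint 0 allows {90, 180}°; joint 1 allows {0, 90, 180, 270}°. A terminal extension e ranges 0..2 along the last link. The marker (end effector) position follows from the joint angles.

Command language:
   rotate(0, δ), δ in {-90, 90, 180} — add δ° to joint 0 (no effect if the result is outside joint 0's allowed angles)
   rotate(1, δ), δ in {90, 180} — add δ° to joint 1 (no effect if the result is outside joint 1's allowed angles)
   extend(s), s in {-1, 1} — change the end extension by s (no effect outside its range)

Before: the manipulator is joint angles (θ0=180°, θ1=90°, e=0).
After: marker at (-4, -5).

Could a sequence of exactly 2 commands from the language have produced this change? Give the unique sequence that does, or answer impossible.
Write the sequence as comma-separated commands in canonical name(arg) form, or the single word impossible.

begin: joint angles (θ0=180°, θ1=90°, e=0)
[1] after extend(1): joint angles (θ0=180°, θ1=90°, e=1)
[2] after extend(1): joint angles (θ0=180°, θ1=90°, e=2)
no other 2-command option fits: unique.

extend(1), extend(1)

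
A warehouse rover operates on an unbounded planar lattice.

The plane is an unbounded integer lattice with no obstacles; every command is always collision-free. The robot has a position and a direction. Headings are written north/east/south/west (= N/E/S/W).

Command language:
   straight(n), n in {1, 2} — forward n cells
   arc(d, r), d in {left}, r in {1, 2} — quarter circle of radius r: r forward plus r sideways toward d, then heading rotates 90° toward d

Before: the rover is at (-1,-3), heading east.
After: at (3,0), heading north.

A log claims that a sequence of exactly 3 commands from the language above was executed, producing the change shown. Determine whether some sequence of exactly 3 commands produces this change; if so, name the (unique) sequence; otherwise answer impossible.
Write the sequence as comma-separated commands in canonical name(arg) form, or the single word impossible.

straight(2), arc(left, 2), straight(1)

key: position moved to (3,0) AND the heading swung to N — translation plus rotation needed
initial: at (-1,-3), heading east
[1] after straight(2): at (1,-3), heading east
[2] after arc(left, 2): at (3,-1), heading north
[3] after straight(1): at (3,0), heading north
uniquely the one of 64 3-step routes that fits.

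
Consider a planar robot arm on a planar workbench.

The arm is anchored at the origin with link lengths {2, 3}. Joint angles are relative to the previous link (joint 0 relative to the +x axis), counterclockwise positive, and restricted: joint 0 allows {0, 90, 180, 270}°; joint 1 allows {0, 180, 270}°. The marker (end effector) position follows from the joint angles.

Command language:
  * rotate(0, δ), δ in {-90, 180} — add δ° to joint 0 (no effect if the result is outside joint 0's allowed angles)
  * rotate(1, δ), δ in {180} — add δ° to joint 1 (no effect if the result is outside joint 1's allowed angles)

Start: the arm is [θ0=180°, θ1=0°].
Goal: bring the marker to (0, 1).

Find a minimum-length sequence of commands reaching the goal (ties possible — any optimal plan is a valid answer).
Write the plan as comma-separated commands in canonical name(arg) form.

from: [θ0=180°, θ1=0°]
step 1 (rotate(1, 180)): [θ0=180°, θ1=180°]
step 2 (rotate(0, -90)): [θ0=90°, θ1=180°]
step 3 (rotate(0, 180)): [θ0=270°, θ1=180°]
shorter routes all fall short; 3 is best.

rotate(1, 180), rotate(0, -90), rotate(0, 180)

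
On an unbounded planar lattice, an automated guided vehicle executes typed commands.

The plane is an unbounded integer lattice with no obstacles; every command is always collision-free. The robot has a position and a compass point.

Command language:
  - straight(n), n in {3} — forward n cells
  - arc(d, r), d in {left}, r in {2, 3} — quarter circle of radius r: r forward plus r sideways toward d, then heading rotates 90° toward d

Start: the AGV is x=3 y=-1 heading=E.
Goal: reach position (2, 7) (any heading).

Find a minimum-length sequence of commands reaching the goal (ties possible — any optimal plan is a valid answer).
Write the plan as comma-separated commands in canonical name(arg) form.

arc(left, 2), straight(3), arc(left, 3)

start: x=3 y=-1 heading=E
1. arc(left, 2) → x=5 y=1 heading=N
2. straight(3) → x=5 y=4 heading=N
3. arc(left, 3) → x=2 y=7 heading=W
no 2-step plan works, so 3 is optimal.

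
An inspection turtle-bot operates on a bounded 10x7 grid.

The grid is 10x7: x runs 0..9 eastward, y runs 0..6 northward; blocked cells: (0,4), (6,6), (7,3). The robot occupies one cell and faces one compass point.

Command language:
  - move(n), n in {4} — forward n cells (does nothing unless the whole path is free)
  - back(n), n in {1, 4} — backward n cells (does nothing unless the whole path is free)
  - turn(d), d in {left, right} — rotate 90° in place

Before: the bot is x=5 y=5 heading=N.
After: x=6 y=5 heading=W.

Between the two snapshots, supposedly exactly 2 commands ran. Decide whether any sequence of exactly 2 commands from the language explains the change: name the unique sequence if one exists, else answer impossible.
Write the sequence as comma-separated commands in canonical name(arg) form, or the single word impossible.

key: running back(1) before turn(left) would end elsewhere — order is forced
start: x=5 y=5 heading=N
1. turn(left) → x=5 y=5 heading=W
2. back(1) → x=6 y=5 heading=W
all 25 alternatives checked — unique.

turn(left), back(1)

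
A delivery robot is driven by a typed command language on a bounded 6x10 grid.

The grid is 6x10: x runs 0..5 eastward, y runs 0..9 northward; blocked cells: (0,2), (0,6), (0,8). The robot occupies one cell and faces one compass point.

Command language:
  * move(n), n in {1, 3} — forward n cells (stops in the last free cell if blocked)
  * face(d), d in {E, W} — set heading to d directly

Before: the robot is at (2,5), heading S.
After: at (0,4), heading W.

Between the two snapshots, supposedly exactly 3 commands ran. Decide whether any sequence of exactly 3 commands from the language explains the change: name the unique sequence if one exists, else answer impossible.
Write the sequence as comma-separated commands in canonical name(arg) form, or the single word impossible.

move(1), face(W), move(3)

key: move(3) runs into the grid edge before its full distance
from: at (2,5), heading S
step 1 (move(1)): at (2,4), heading S
step 2 (face(W)): at (2,4), heading W
step 3 (move(3)): at (0,4), heading W
no rival 3-sequence matches.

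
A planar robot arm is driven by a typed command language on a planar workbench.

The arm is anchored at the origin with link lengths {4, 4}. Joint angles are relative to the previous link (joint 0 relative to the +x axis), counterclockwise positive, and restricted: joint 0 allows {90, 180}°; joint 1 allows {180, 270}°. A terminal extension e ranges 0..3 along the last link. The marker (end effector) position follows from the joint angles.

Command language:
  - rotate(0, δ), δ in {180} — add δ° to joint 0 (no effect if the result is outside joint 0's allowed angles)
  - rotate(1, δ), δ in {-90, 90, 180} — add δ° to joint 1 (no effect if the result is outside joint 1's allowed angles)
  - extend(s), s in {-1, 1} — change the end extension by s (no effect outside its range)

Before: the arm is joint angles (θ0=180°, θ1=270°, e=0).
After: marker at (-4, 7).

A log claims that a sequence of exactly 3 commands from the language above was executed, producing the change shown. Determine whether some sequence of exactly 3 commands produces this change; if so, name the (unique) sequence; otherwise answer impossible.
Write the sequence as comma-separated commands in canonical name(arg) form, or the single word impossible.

extend(1), extend(1), extend(1)

initial: joint angles (θ0=180°, θ1=270°, e=0)
[1] after extend(1): joint angles (θ0=180°, θ1=270°, e=1)
[2] after extend(1): joint angles (θ0=180°, θ1=270°, e=2)
[3] after extend(1): joint angles (θ0=180°, θ1=270°, e=3)
no other 3-command option fits: unique.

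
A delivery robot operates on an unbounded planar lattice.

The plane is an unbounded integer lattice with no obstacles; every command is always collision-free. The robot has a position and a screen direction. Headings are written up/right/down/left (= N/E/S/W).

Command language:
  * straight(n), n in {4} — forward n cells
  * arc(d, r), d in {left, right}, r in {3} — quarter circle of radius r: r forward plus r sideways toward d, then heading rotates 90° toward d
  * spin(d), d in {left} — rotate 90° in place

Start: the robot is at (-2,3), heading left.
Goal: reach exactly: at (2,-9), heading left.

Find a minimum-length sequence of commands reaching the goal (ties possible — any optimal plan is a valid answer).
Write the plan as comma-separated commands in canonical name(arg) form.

begin: at (-2,3), heading left
t=1 arc(left, 3) ⇒ at (-5,0), heading down
t=2 arc(left, 3) ⇒ at (-2,-3), heading right
t=3 straight(4) ⇒ at (2,-3), heading right
t=4 arc(right, 3) ⇒ at (5,-6), heading down
t=5 arc(right, 3) ⇒ at (2,-9), heading left
minimal: 5 command(s), checked below 5.

arc(left, 3), arc(left, 3), straight(4), arc(right, 3), arc(right, 3)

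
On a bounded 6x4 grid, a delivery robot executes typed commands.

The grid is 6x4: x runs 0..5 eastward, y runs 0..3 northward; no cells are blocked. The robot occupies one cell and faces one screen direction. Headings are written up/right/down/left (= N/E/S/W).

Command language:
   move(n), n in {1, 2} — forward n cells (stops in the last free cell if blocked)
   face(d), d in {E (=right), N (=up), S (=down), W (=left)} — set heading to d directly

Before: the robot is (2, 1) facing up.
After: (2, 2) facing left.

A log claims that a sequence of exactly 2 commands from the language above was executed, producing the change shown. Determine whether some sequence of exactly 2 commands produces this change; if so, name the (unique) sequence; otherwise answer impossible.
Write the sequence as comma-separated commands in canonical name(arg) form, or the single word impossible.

move(1), face(W)

key: order matters: swapping move(1) and face(W) lands elsewhere
t0: (2, 1) facing up
1. move(1) → (2, 2) facing up
2. face(W) → (2, 2) facing left
no other 2-command option fits: unique.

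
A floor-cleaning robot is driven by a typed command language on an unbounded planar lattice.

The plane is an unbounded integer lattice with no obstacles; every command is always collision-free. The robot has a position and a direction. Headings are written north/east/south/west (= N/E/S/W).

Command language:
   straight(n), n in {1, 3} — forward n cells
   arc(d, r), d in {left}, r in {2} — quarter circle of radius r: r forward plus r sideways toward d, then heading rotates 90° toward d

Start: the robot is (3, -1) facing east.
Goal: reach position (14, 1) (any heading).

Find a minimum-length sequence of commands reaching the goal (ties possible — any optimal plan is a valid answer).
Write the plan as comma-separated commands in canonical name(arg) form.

straight(3), straight(3), straight(3), arc(left, 2)

start: (3, -1) facing east
1. straight(3) → (6, -1) facing east
2. straight(3) → (9, -1) facing east
3. straight(3) → (12, -1) facing east
4. arc(left, 2) → (14, 1) facing north
nothing shorter than 4 reaches the goal.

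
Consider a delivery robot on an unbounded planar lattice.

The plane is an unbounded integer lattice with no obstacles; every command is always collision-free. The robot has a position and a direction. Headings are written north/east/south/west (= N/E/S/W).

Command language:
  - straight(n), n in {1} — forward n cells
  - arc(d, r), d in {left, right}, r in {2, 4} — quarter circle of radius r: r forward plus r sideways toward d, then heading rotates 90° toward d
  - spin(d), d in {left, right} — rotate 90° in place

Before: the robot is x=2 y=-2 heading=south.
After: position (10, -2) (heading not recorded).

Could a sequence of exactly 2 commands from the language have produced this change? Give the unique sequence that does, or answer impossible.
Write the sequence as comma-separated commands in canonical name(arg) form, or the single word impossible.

t0: x=2 y=-2 heading=south
[1] after arc(left, 4): x=6 y=-6 heading=east
[2] after arc(left, 4): x=10 y=-2 heading=north
no rival 2-sequence matches.

arc(left, 4), arc(left, 4)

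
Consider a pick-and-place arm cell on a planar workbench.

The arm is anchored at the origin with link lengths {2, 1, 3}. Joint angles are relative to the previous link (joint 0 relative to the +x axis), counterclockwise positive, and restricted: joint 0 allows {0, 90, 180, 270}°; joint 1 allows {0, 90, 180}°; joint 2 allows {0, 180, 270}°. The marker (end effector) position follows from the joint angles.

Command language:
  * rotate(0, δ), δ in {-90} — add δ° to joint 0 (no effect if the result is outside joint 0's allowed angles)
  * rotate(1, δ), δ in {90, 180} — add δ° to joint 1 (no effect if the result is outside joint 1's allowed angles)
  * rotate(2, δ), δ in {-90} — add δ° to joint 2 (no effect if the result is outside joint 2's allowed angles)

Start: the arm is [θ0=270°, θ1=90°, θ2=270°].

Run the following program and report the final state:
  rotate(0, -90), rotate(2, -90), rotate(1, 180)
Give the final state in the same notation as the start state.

[θ0=180°, θ1=90°, θ2=180°]

initial: [θ0=270°, θ1=90°, θ2=270°]
t=1 rotate(0, -90) ⇒ [θ0=180°, θ1=90°, θ2=270°]
t=2 rotate(2, -90) ⇒ [θ0=180°, θ1=90°, θ2=180°]
t=3 rotate(1, 180) ⇒ [θ0=180°, θ1=90°, θ2=180°]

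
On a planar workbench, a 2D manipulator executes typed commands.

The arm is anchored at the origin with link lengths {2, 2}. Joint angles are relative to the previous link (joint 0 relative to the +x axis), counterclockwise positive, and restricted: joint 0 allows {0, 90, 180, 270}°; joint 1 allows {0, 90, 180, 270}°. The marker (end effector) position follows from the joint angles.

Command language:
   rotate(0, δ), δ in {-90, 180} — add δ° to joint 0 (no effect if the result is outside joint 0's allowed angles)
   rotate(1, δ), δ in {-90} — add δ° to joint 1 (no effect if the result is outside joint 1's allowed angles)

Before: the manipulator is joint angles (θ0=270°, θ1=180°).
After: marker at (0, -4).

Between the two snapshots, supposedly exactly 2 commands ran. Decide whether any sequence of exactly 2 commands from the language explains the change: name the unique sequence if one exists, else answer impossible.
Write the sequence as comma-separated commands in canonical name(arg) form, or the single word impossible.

start: joint angles (θ0=270°, θ1=180°)
1. rotate(1, -90) → joint angles (θ0=270°, θ1=90°)
2. rotate(1, -90) → joint angles (θ0=270°, θ1=0°)
no other 2-command option fits: unique.

rotate(1, -90), rotate(1, -90)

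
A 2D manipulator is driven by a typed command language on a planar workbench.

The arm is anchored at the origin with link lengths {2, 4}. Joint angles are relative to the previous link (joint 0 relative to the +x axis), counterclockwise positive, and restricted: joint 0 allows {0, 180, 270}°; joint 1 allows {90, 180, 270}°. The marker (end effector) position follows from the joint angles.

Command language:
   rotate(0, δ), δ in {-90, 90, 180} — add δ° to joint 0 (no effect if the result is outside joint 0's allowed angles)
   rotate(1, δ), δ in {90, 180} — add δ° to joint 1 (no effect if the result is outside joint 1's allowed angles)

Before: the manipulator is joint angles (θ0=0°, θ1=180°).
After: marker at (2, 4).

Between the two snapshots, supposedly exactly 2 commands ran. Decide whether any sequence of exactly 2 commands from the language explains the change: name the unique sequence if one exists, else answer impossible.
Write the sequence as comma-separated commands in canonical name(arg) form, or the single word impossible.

key: running rotate(1, 180) before rotate(1, 90) would end elsewhere — order is forced
t0: joint angles (θ0=0°, θ1=180°)
t=1 rotate(1, 90) ⇒ joint angles (θ0=0°, θ1=270°)
t=2 rotate(1, 180) ⇒ joint angles (θ0=0°, θ1=90°)
uniquely the one of 25 2-step routes that fits.

rotate(1, 90), rotate(1, 180)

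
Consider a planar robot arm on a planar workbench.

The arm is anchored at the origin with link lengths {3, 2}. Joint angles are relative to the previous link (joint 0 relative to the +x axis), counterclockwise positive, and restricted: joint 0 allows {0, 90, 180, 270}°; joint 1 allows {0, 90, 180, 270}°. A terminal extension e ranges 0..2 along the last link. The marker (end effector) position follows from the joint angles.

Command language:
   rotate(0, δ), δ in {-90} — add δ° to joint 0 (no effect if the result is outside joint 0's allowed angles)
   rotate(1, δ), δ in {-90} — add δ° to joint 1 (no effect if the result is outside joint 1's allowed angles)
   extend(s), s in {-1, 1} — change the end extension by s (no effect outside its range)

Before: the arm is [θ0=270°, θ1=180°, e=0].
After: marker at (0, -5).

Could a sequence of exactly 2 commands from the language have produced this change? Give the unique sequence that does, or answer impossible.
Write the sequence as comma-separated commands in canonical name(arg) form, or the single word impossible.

initial: [θ0=270°, θ1=180°, e=0]
step 1 (rotate(1, -90)): [θ0=270°, θ1=90°, e=0]
step 2 (rotate(1, -90)): [θ0=270°, θ1=0°, e=0]
all 16 alternatives checked — unique.

rotate(1, -90), rotate(1, -90)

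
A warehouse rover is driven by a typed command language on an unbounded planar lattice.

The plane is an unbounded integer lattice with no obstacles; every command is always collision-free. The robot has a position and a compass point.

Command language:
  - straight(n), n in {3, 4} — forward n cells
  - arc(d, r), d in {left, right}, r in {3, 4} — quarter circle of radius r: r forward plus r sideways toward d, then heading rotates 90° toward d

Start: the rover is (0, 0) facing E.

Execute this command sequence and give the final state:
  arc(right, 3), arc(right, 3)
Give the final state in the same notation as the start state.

begin: (0, 0) facing E
step 1 (arc(right, 3)): (3, -3) facing S
step 2 (arc(right, 3)): (0, -6) facing W

(0, -6) facing W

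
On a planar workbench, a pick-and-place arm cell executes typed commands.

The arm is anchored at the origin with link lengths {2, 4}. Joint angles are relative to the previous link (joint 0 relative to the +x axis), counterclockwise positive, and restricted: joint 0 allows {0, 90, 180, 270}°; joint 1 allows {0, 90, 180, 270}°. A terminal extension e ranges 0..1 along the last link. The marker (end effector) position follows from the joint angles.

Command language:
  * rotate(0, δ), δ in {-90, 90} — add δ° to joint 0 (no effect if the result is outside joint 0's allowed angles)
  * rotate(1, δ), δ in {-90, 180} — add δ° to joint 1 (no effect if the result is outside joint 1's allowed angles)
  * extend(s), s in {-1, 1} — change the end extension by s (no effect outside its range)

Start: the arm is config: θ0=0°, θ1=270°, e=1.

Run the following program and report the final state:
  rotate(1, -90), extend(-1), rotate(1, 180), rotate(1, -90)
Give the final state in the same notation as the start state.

config: θ0=0°, θ1=270°, e=0

initial: config: θ0=0°, θ1=270°, e=1
1. rotate(1, -90) → config: θ0=0°, θ1=180°, e=1
2. extend(-1) → config: θ0=0°, θ1=180°, e=0
3. rotate(1, 180) → config: θ0=0°, θ1=0°, e=0
4. rotate(1, -90) → config: θ0=0°, θ1=270°, e=0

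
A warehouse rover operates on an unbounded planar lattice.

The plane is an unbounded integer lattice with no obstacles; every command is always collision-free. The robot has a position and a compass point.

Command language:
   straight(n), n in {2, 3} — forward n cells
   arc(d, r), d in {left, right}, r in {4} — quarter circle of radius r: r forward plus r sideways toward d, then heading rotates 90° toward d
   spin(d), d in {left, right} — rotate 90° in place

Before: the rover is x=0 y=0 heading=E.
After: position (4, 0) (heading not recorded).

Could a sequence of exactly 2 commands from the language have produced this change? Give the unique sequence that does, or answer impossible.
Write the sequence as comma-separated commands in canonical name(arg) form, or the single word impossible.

straight(2), straight(2)

from: x=0 y=0 heading=E
1. straight(2) → x=2 y=0 heading=E
2. straight(2) → x=4 y=0 heading=E
no other 2-command option fits: unique.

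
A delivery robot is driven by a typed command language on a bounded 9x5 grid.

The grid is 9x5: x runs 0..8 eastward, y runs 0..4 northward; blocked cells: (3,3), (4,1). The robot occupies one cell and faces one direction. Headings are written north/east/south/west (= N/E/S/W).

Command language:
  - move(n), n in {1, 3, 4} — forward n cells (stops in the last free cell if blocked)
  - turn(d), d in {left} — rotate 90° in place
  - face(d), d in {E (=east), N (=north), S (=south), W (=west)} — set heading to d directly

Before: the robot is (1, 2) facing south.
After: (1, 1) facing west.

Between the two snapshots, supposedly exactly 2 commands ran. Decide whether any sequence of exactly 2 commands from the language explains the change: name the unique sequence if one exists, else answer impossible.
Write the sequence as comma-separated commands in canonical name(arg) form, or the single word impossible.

move(1), face(W)

key: cell and facing (now W) both changed — the 2 commands mix motion and turning
t0: (1, 2) facing south
t=1 move(1) ⇒ (1, 1) facing south
t=2 face(W) ⇒ (1, 1) facing west
no rival 2-sequence matches.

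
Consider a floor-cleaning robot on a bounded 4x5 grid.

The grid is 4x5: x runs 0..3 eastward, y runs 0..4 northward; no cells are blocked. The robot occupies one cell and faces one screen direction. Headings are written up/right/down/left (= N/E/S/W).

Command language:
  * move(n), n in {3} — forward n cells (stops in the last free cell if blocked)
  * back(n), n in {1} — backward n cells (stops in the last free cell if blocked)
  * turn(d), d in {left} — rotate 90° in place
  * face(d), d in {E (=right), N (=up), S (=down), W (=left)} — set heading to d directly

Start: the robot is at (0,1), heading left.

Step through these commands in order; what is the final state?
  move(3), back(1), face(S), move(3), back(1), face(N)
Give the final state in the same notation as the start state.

start: at (0,1), heading left
[1] after move(3): at (0,1), heading left
[2] after back(1): at (1,1), heading left
[3] after face(S): at (1,1), heading down
[4] after move(3): at (1,0), heading down
[5] after back(1): at (1,1), heading down
[6] after face(N): at (1,1), heading up

at (1,1), heading up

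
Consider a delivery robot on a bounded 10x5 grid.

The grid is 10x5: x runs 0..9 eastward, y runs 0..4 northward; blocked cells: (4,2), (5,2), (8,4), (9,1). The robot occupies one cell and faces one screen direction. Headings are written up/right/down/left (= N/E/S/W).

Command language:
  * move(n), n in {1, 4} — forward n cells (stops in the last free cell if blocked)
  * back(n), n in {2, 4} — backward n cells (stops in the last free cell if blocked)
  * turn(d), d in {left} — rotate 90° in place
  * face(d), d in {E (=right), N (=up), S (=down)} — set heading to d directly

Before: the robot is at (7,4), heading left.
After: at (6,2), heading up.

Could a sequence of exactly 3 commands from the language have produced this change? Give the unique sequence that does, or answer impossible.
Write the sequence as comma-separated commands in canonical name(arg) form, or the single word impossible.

move(1), face(N), back(2)

key: position moved to (6,2) AND the heading swung to N — translation plus rotation needed
start: at (7,4), heading left
t=1 move(1) ⇒ at (6,4), heading left
t=2 face(N) ⇒ at (6,4), heading up
t=3 back(2) ⇒ at (6,2), heading up
no rival 3-sequence matches.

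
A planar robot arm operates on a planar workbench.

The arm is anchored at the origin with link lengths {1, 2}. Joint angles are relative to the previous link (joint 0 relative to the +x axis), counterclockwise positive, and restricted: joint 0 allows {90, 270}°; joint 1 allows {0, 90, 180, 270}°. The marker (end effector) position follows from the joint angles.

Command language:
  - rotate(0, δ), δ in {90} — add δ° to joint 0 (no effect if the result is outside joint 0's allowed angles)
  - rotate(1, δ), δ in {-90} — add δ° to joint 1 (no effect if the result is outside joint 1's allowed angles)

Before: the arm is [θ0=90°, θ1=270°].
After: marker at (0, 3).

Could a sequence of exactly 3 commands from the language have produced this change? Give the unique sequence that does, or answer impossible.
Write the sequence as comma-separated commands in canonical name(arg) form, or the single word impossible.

rotate(1, -90), rotate(1, -90), rotate(1, -90)

start: [θ0=90°, θ1=270°]
[1] after rotate(1, -90): [θ0=90°, θ1=180°]
[2] after rotate(1, -90): [θ0=90°, θ1=90°]
[3] after rotate(1, -90): [θ0=90°, θ1=0°]
no rival 3-sequence matches.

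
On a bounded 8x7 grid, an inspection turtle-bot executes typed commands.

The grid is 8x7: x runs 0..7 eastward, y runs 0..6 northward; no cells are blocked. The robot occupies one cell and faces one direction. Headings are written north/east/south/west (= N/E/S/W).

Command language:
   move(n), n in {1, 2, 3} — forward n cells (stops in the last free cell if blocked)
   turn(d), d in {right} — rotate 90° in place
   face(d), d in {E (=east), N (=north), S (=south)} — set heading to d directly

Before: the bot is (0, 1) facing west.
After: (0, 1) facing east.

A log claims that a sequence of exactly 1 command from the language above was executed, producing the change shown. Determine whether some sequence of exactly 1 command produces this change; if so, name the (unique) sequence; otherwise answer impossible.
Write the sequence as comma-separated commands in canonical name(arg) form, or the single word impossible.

face(E)

key: (0,1) unchanged — the single command moves nothing
t0: (0, 1) facing west
1. face(E) → (0, 1) facing east
all 7 alternatives checked — unique.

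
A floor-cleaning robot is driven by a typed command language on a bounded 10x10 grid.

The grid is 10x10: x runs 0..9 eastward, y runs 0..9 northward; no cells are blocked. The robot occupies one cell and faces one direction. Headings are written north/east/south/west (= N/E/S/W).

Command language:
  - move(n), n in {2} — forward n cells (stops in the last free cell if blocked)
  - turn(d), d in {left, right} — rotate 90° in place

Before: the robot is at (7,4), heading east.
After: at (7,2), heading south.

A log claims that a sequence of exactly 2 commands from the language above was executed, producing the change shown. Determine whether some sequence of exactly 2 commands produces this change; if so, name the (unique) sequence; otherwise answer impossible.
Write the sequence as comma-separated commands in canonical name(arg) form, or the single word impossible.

key: cell and facing (now S) both changed — the 2 commands mix motion and turning
initial: at (7,4), heading east
[1] after turn(right): at (7,4), heading south
[2] after move(2): at (7,2), heading south
no rival 2-sequence matches.

turn(right), move(2)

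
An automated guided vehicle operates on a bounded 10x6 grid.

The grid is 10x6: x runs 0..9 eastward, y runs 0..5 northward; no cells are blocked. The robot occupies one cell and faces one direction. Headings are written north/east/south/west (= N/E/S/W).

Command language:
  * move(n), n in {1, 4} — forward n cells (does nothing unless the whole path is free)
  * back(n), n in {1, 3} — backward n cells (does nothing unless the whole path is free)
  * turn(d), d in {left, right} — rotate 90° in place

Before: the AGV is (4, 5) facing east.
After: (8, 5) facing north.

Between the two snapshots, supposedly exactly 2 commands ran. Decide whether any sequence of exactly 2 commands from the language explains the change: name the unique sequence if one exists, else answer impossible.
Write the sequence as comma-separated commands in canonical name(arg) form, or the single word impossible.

move(4), turn(left)

key: order matters: swapping move(4) and turn(left) lands elsewhere
initial: (4, 5) facing east
t=1 move(4) ⇒ (8, 5) facing east
t=2 turn(left) ⇒ (8, 5) facing north
no rival 2-sequence matches.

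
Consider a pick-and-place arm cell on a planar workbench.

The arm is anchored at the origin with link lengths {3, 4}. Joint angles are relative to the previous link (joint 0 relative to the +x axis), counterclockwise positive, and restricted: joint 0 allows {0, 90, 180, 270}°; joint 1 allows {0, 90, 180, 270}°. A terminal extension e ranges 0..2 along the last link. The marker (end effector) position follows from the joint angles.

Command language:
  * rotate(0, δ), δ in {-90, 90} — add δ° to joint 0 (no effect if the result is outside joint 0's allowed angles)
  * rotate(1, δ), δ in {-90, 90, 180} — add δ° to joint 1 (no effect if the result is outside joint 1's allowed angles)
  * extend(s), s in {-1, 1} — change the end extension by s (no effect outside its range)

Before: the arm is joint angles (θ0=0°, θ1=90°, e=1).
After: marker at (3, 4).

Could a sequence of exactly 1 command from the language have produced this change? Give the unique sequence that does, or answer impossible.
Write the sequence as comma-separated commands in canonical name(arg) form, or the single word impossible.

extend(-1)

from: joint angles (θ0=0°, θ1=90°, e=1)
step 1 (extend(-1)): joint angles (θ0=0°, θ1=90°, e=0)
all 7 alternatives checked — unique.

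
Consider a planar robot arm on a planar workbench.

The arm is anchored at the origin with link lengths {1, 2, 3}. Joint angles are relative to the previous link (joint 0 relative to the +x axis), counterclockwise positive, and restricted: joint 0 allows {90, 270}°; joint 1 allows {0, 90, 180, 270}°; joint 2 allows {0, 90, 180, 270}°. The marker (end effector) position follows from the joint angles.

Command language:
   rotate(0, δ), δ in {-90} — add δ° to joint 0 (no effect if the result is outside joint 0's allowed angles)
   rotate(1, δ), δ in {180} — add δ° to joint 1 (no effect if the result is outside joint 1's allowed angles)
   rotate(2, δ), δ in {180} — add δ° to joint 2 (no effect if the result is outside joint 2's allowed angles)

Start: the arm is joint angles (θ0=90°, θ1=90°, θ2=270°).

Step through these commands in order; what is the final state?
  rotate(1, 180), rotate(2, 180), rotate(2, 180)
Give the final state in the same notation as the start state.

joint angles (θ0=90°, θ1=270°, θ2=270°)

t0: joint angles (θ0=90°, θ1=90°, θ2=270°)
[1] after rotate(1, 180): joint angles (θ0=90°, θ1=270°, θ2=270°)
[2] after rotate(2, 180): joint angles (θ0=90°, θ1=270°, θ2=90°)
[3] after rotate(2, 180): joint angles (θ0=90°, θ1=270°, θ2=270°)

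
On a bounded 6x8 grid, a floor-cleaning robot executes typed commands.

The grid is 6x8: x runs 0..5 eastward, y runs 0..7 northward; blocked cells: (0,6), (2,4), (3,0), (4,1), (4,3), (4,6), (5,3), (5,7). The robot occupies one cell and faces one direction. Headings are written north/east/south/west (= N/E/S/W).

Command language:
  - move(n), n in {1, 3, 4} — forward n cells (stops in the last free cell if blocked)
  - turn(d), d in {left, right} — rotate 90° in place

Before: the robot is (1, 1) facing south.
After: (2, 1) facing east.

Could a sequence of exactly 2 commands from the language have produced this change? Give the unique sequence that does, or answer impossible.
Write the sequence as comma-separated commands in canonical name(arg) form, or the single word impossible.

key: position moved to (2,1) AND the heading swung to E — translation plus rotation needed
from: (1, 1) facing south
step 1 (turn(left)): (1, 1) facing east
step 2 (move(1)): (2, 1) facing east
uniquely the one of 25 2-step routes that fits.

turn(left), move(1)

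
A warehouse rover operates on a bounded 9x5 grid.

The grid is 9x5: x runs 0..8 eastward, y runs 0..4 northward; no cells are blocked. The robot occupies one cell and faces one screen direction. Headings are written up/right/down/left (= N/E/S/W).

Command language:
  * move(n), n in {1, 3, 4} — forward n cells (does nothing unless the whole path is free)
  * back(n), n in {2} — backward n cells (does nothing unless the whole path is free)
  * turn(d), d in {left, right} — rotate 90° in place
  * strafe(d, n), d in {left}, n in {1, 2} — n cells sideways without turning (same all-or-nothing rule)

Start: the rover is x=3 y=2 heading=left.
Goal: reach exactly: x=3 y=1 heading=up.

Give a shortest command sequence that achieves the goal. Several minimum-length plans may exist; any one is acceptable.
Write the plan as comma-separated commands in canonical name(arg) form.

from: x=3 y=2 heading=left
t=1 strafe(left, 1) ⇒ x=3 y=1 heading=left
t=2 turn(right) ⇒ x=3 y=1 heading=up
minimal: 2 command(s), checked below 2.

strafe(left, 1), turn(right)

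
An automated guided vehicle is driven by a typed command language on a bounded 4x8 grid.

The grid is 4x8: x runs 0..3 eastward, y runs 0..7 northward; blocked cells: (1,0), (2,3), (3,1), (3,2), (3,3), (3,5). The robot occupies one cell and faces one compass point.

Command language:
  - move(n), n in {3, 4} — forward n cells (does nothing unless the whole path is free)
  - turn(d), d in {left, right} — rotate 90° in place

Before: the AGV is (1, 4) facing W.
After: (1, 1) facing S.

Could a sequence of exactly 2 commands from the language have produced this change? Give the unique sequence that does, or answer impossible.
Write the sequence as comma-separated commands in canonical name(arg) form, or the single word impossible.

turn(left), move(3)

key: cell and facing (now S) both changed — the 2 commands mix motion and turning
begin: (1, 4) facing W
t=1 turn(left) ⇒ (1, 4) facing S
t=2 move(3) ⇒ (1, 1) facing S
uniquely the one of 16 2-step routes that fits.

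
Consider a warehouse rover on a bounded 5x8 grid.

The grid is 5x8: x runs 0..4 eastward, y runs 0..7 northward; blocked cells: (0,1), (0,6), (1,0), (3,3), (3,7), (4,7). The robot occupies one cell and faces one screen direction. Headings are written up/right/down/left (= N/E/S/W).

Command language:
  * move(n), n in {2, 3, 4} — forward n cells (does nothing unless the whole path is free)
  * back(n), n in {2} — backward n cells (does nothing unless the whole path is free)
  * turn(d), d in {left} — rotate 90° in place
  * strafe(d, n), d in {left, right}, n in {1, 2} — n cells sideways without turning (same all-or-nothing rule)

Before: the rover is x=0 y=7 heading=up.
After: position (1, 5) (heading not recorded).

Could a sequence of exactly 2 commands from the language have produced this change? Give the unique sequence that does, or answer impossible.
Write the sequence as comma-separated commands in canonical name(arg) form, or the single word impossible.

key: running back(2) before strafe(right, 1) would end elsewhere — order is forced
begin: x=0 y=7 heading=up
[1] after strafe(right, 1): x=1 y=7 heading=up
[2] after back(2): x=1 y=5 heading=up
uniquely the one of 81 2-step routes that fits.

strafe(right, 1), back(2)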